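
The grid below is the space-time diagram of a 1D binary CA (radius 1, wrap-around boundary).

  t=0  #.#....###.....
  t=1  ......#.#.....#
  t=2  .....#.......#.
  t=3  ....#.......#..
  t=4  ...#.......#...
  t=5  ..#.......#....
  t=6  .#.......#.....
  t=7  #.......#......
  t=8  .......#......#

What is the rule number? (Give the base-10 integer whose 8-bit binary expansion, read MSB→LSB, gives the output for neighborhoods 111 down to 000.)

130

  ###|#  b7=1 t=0,i=8
  ##.|.  b6=0 t=0,i=9
  #.#|.  b5=0 t=0,i=1
  #..|.  b4=0 t=0,i=3
  .##|.  b3=0 t=0,i=7
  .#.|.  b2=0 t=0,i=0
  ..#|#  b1=1 t=0,i=6
  ...|.  b0=0 t=0,i=4
  bits 10000010 = 130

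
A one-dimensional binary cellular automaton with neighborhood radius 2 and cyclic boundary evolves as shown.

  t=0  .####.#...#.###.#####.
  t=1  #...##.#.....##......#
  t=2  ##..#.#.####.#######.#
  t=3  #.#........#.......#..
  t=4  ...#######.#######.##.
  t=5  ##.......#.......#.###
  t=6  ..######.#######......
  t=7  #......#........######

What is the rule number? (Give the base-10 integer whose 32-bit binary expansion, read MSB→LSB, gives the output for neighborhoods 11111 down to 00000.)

  ##### -> .   bit 31 = 0  t=0,i=18
  ####. -> .   bit 30 = 0  t=0,i=3
  ###.# -> #   bit 29 = 1  t=0,i=4
  ###.. -> .   bit 28 = 0  t=0,i=20
  ##.## -> .   bit 27 = 0  t=0,i=15
  ##.#. -> #   bit 26 = 1  t=0,i=5
  ##..# -> #   bit 25 = 1  t=0,i=21
  ##... -> #   bit 24 = 1  t=1,i=1
  #.### -> .   bit 23 = 0  t=0,i=12
  #.##. -> #   bit 22 = 1  t=4,i=19
  #.#.# -> .   bit 21 = 0  t=2,i=6
  #.#.. -> .   bit 20 = 0  t=0,i=6
  #..## -> #   bit 19 = 1  t=0,i=0
  #..#. -> .   bit 18 = 0  t=2,i=3
  #...# -> .   bit 17 = 0  t=0,i=8
  #.... -> #   bit 16 = 1  t=1,i=9
  .#### -> .   bit 15 = 0  t=0,i=2
  .###. -> #   bit 14 = 1  t=0,i=13
  .##.# -> .   bit 13 = 0  t=1,i=5
  .##.. -> #   bit 12 = 1  t=1,i=0
  .#.## -> .   bit 11 = 0  t=0,i=11
  .#.#. -> .   bit 10 = 0  t=2,i=5
  .#..# -> #   bit 9 = 1  t=3,i=20
  .#... -> #   bit 8 = 1  t=0,i=7
  ..### -> .   bit 7 = 0  t=0,i=1
  ..##. -> #   bit 6 = 1  t=1,i=4
  ..#.# -> .   bit 5 = 0  t=0,i=10
  ..#.. -> #   bit 4 = 1  t=3,i=11
  ...## -> .   bit 3 = 0  t=1,i=3
  ...#. -> .   bit 2 = 0  t=0,i=9
  ....# -> #   bit 1 = 1  t=1,i=11
  ..... -> #   bit 0 = 1  t=1,i=10
  bits 00100111010010010101001101010011 = 659116883

659116883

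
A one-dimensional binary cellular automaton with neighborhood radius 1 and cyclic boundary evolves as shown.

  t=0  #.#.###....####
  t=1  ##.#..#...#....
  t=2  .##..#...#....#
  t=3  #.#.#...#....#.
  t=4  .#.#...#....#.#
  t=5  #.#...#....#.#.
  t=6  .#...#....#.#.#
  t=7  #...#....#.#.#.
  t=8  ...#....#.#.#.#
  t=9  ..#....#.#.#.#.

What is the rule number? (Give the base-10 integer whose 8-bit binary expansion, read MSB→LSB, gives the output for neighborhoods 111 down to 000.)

98

  ### -> .   bit 7 = 0  t=0,i=5
  ##. -> #   bit 6 = 1  t=0,i=0
  #.# -> #   bit 5 = 1  t=0,i=1
  #.. -> .   bit 4 = 0  t=0,i=7
  .## -> .   bit 3 = 0  t=0,i=4
  .#. -> .   bit 2 = 0  t=0,i=2
  ..# -> #   bit 1 = 1  t=0,i=10
  ... -> .   bit 0 = 0  t=0,i=8
  bits 01100010 = 98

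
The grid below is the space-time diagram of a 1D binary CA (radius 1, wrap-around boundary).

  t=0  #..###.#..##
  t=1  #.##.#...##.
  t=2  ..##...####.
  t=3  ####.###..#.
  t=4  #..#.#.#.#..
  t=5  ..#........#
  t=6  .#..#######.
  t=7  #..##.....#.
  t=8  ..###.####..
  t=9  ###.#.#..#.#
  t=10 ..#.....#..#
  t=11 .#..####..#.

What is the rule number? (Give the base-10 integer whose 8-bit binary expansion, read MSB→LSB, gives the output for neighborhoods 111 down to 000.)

  nb ###: next=.  (t=0,i=4, bit7=0)
  nb ##.: next=#  (t=0,i=0, bit6=1)
  nb #.#: next=.  (t=0,i=6, bit5=0)
  nb #..: next=.  (t=0,i=1, bit4=0)
  nb .##: next=#  (t=0,i=3, bit3=1)
  nb .#.: next=.  (t=0,i=7, bit2=0)
  nb ..#: next=#  (t=0,i=2, bit1=1)
  nb ...: next=#  (t=1,i=7, bit0=1)
  bits 01001011 = 75

75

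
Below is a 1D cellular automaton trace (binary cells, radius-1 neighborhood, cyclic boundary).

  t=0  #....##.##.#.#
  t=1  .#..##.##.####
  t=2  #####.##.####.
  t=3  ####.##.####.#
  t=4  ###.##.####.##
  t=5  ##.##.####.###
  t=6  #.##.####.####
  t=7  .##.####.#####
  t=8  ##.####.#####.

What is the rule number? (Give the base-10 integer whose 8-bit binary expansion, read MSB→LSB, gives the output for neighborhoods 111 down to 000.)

190

  ### -> #   bit 7 = 1  t=1,i=11
  ##. -> .   bit 6 = 0  t=0,i=0
  #.# -> #   bit 5 = 1  t=0,i=7
  #.. -> #   bit 4 = 1  t=0,i=1
  .## -> #   bit 3 = 1  t=0,i=5
  .#. -> #   bit 2 = 1  t=0,i=11
  ..# -> #   bit 1 = 1  t=0,i=4
  ... -> .   bit 0 = 0  t=0,i=2
  bits 10111110 = 190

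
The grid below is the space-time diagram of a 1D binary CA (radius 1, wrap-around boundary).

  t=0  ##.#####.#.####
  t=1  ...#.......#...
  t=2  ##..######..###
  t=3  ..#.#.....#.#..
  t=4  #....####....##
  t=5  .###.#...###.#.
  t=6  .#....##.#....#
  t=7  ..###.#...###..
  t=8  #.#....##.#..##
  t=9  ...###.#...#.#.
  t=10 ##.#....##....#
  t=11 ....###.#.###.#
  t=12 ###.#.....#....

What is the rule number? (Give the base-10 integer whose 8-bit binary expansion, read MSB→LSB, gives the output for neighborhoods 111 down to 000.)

  nb ###: next=.  (t=0,i=0, bit7=0)
  nb ##.: next=.  (t=0,i=1, bit6=0)
  nb #.#: next=.  (t=0,i=2, bit5=0)
  nb #..: next=#  (t=1,i=4, bit4=1)
  nb .##: next=#  (t=0,i=3, bit3=1)
  nb .#.: next=.  (t=0,i=9, bit2=0)
  nb ..#: next=.  (t=1,i=2, bit1=0)
  nb ...: next=#  (t=1,i=0, bit0=1)
  bits 00011001 = 25

25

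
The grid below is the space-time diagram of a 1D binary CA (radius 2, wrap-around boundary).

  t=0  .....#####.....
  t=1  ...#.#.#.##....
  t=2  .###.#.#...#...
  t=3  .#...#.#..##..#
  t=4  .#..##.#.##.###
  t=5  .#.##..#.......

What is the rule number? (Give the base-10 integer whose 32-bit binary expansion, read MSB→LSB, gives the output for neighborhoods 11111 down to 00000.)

2470183158

  nb #####: next=#  (t=0,i=7, bit31=1)
  nb ####.: next=.  (t=0,i=8, bit30=0)
  nb ###.#: next=.  (t=2,i=3, bit29=0)
  nb ###..: next=#  (t=0,i=9, bit28=1)
  nb ##.##: next=.  (t=4,i=11, bit27=0)
  nb ##.#.: next=.  (t=2,i=4, bit26=0)
  nb ##..#: next=#  (t=3,i=12, bit25=1)
  nb ##...: next=#  (t=0,i=10, bit24=1)
  nb #.###: next=.  (t=4,i=12, bit23=0)
  nb #.##.: next=.  (t=1,i=9, bit22=0)
  nb #.#.#: next=#  (t=1,i=5, bit21=1)
  nb #.#..: next=#  (t=2,i=7, bit20=1)
  nb #..##: next=#  (t=3,i=9, bit19=1)
  nb #..#.: next=#  (t=3,i=13, bit18=1)
  nb #...#: next=.  (t=2,i=9, bit17=0)
  nb #....: next=.  (t=0,i=11, bit16=0)
  nb .####: next=.  (t=0,i=6, bit15=0)
  nb .###.: next=.  (t=2,i=2, bit14=0)
  nb .##.#: next=.  (t=4,i=5, bit13=0)
  nb .##..: next=.  (t=1,i=10, bit12=0)
  nb .#.##: next=.  (t=1,i=8, bit11=0)
  nb .#.#.: next=.  (t=1,i=4, bit10=0)
  nb .#..#: next=.  (t=3,i=8, bit9=0)
  nb .#...: next=.  (t=2,i=8, bit8=0)
  nb ..###: next=#  (t=0,i=5, bit7=1)
  nb ..##.: next=#  (t=3,i=10, bit6=1)
  nb ..#.#: next=#  (t=1,i=3, bit5=1)
  nb ..#..: next=#  (t=2,i=11, bit4=1)
  nb ...##: next=.  (t=0,i=4, bit3=0)
  nb ...#.: next=#  (t=1,i=2, bit2=1)
  nb ....#: next=#  (t=0,i=3, bit1=1)
  nb .....: next=.  (t=0,i=0, bit0=0)
  bits 10010011001111000000000011110110 = 2470183158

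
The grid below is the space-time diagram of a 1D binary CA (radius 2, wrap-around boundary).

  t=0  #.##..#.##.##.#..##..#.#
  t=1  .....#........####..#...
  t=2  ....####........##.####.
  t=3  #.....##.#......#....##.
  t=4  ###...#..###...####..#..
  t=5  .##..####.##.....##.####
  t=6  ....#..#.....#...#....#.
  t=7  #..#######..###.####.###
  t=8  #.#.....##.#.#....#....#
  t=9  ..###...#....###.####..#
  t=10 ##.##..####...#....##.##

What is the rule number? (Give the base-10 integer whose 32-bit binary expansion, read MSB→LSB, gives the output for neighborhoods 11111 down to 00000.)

  #####|.  b31=0 t=7,i=5
  ####.|#  b30=1 t=1,i=16
  ###.#|.  b29=0 t=5,i=8
  ###..|#  b28=1 t=1,i=17
  ##.##|.  b27=0 t=0,i=1
  ##.#.|.  b26=0 t=0,i=13
  ##..#|.  b25=0 t=0,i=4
  ##...|.  b24=0 t=2,i=8
  #.###|.  b23=0 t=2,i=19
  #.##.|.  b22=0 t=0,i=2
  #.#.#|.  b21=0 t=8,i=11
  #.#..|#  b20=1 t=0,i=14
  #..##|#  b19=1 t=0,i=16
  #..#.|#  b18=1 t=0,i=5
  #...#|.  b17=0 t=4,i=4
  #....|#  b16=1 t=1,i=7
  .####|.  b15=0 t=1,i=15
  .###.|#  b14=1 t=4,i=1
  .##.#|.  b13=0 t=0,i=0
  .##..|.  b12=0 t=0,i=3
  .#.##|.  b11=0 t=0,i=7
  .#.#.|.  b10=0 t=8,i=12
  .#..#|#  b9=1 t=0,i=15
  .#...|#  b8=1 t=1,i=6
  ..###|.  b7=0 t=1,i=14
  ..##.|#  b6=1 t=0,i=17
  ..#.#|.  b5=0 t=0,i=6
  ..#..|#  b4=1 t=1,i=5
  ...##|.  b3=0 t=1,i=13
  ...#.|#  b2=1 t=1,i=4
  ....#|.  b1=0 t=1,i=3
  .....|.  b0=0 t=1,i=0
  bits 01010000000111010100001101010100 = 1344095060

1344095060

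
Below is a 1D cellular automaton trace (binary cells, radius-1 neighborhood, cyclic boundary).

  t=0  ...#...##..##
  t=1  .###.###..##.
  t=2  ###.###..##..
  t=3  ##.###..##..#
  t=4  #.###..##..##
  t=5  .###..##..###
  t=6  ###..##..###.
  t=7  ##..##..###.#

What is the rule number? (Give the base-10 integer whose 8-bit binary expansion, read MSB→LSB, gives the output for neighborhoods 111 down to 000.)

  ### -> #   bit 7 = 1  t=1,i=2
  ##. -> .   bit 6 = 0  t=0,i=8
  #.# -> #   bit 5 = 1  t=1,i=4
  #.. -> .   bit 4 = 0  t=0,i=0
  .## -> #   bit 3 = 1  t=0,i=7
  .#. -> #   bit 2 = 1  t=0,i=3
  ..# -> #   bit 1 = 1  t=0,i=2
  ... -> #   bit 0 = 1  t=0,i=1
  bits 10101111 = 175

175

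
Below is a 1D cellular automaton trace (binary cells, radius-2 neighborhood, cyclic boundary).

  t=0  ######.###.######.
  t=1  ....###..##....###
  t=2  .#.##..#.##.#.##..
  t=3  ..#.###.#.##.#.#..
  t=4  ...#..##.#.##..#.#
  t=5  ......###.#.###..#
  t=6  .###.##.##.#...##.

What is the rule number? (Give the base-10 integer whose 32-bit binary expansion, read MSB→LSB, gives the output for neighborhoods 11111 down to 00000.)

  ##### -> .   bit 31 = 0  t=0,i=2
  ####. -> #   bit 30 = 1  t=0,i=4
  ###.# -> #   bit 29 = 1  t=0,i=5
  ###.. -> .   bit 28 = 0  t=1,i=6
  ##.## -> #   bit 27 = 1  t=0,i=6
  ##.#. -> #   bit 26 = 1  t=2,i=11
  ##..# -> #   bit 25 = 1  t=1,i=7
  ##... -> .   bit 24 = 0  t=1,i=0
  #.### -> .   bit 23 = 0  t=0,i=0
  #.##. -> .   bit 22 = 0  t=2,i=3
  #.#.# -> .   bit 21 = 0  t=2,i=12
  #.#.. -> #   bit 20 = 1  t=3,i=15
  #..## -> .   bit 19 = 0  t=1,i=8
  #..#. -> #   bit 18 = 1  t=2,i=6
  #...# -> .   bit 17 = 0  t=2,i=17
  #.... -> #   bit 16 = 1  t=1,i=1
  .#### -> .   bit 15 = 0  t=0,i=1
  .###. -> .   bit 14 = 0  t=0,i=8
  .##.# -> #   bit 13 = 1  t=2,i=10
  .##.. -> #   bit 12 = 1  t=1,i=10
  .#.## -> #   bit 11 = 1  t=2,i=2
  .#.#. -> .   bit 10 = 0  t=3,i=14
  .#..# -> .   bit 9 = 0  t=4,i=4
  .#... -> .   bit 8 = 0  t=3,i=16
  ..### -> #   bit 7 = 1  t=1,i=4
  ..##. -> #   bit 6 = 1  t=1,i=9
  ..#.# -> .   bit 5 = 0  t=2,i=1
  ..#.. -> .   bit 4 = 0  t=4,i=3
  ...## -> #   bit 3 = 1  t=1,i=3
  ...#. -> .   bit 2 = 0  t=2,i=0
  ....# -> .   bit 1 = 0  t=1,i=2
  ..... -> #   bit 0 = 1  t=5,i=2
  bits 01101110000101010011100011001001 = 1846884553

1846884553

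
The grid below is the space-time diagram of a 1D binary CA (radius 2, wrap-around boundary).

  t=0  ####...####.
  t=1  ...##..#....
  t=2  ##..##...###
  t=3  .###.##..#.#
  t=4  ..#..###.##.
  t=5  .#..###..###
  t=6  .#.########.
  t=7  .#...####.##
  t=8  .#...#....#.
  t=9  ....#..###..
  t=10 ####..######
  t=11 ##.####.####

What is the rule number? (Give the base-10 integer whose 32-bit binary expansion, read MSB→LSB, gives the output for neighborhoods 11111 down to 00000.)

2472105127

  [31] ##### => #  t=2,i=11
  [30] ####. => .  t=0,i=2
  [29] ###.# => .  t=0,i=10
  [28] ###.. => #  t=0,i=3
  [27] ##.## => .  t=0,i=11
  [26] ##.#. => .  t=5,i=0
  [25] ##..# => #  t=1,i=5
  [24] ##... => #  t=0,i=4
  [23] #.### => .  t=0,i=0
  [22] #.##. => #  t=3,i=5
  [21] #.#.# => .  t=3,i=11
  [20] #.#.. => #  t=5,i=1
  [19] #..## => #  t=2,i=3
  [18] #..#. => .  t=1,i=6
  [17] #...# => .  t=0,i=5
  [16] #.... => #  t=1,i=9
  [15] .#### => .  t=0,i=1
  [14] .###. => #  t=3,i=2
  [13] .##.# => .  t=7,i=11
  [12] .##.. => #  t=1,i=4
  [11] .#.## => .  t=3,i=0
  [10] .#.#. => #  t=3,i=10
  [9] .#..# => .  t=4,i=3
  [8] .#... => .  t=1,i=8
  [7] ..### => #  t=0,i=7
  [6] ..##. => .  t=1,i=3
  [5] ..#.# => #  t=3,i=9
  [4] ..#.. => .  t=1,i=7
  [3] ...## => .  t=0,i=6
  [2] ...#. => #  t=4,i=1
  [1] ....# => #  t=1,i=1
  [0] ..... => #  t=1,i=0
  bits 10010011010110010101010010100111 = 2472105127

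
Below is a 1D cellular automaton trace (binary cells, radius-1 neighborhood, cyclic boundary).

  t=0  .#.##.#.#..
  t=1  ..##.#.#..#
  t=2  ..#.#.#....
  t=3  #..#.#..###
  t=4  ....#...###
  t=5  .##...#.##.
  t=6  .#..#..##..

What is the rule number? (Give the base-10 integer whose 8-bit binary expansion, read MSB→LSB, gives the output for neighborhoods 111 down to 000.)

  [7] ### => #  t=3,i=9
  [6] ##. => .  t=0,i=4
  [5] #.# => #  t=0,i=2
  [4] #.. => .  t=0,i=9
  [3] .## => #  t=0,i=3
  [2] .#. => .  t=0,i=1
  [1] ..# => .  t=0,i=0
  [0] ... => #  t=0,i=10
  bits 10101001 = 169

169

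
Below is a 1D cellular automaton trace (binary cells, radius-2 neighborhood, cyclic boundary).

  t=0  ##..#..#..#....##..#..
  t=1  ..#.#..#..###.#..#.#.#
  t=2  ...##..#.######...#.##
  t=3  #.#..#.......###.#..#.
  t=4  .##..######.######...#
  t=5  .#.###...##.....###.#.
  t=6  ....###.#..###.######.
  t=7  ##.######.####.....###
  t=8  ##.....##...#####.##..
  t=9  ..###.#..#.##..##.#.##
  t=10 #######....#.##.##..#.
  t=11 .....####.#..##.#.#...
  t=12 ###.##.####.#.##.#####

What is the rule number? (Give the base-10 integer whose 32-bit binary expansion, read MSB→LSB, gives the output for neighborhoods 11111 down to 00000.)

  nb #####: next=.  (t=2,i=11, bit31=0)
  nb ####.: next=#  (t=2,i=13, bit30=1)
  nb ###.#: next=#  (t=1,i=12, bit29=1)
  nb ###..: next=#  (t=2,i=14, bit28=1)
  nb ##.##: next=.  (t=4,i=11, bit27=0)
  nb ##.#.: next=#  (t=1,i=13, bit26=1)
  nb ##..#: next=#  (t=0,i=2, bit25=1)
  nb ##...: next=#  (t=2,i=0, bit24=1)
  nb #.###: next=.  (t=2,i=9, bit23=0)
  nb #.##.: next=#  (t=2,i=20, bit22=1)
  nb #.#.#: next=.  (t=1,i=19, bit21=0)
  nb #.#..: next=#  (t=1,i=4, bit20=1)
  nb #..##: next=#  (t=0,i=21, bit19=1)
  nb #..#.: next=.  (t=0,i=3, bit18=0)
  nb #...#: next=.  (t=2,i=1, bit17=0)
  nb #....: next=#  (t=0,i=12, bit16=1)
  nb .####: next=.  (t=2,i=10, bit15=0)
  nb .###.: next=#  (t=1,i=11, bit14=1)
  nb .##.#: next=#  (t=9,i=16, bit13=1)
  nb .##..: next=.  (t=0,i=1, bit12=0)
  nb .#.##: next=.  (t=2,i=8, bit11=0)
  nb .#.#.: next=#  (t=1,i=3, bit10=1)
  nb .#..#: next=.  (t=0,i=5, bit9=0)
  nb .#...: next=#  (t=0,i=11, bit8=1)
  nb ..###: next=#  (t=1,i=10, bit7=1)
  nb ..##.: next=.  (t=0,i=0, bit6=0)
  nb ..#.#: next=.  (t=1,i=2, bit5=0)
  nb ..#..: next=#  (t=0,i=4, bit4=1)
  nb ...##: next=#  (t=0,i=14, bit3=1)
  nb ...#.: next=#  (t=2,i=17, bit2=1)
  nb ....#: next=.  (t=0,i=13, bit1=0)
  nb .....: next=#  (t=3,i=8, bit0=1)
  bits 01110111010110010110010110011101 = 2002347421

2002347421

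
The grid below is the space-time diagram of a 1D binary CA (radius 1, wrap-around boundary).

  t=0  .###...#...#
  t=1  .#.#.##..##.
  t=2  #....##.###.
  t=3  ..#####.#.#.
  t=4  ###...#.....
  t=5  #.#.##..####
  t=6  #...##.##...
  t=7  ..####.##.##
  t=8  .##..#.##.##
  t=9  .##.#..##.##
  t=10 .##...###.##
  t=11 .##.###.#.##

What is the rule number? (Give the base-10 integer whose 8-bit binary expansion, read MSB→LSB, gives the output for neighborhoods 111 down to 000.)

75

  [7] ### => .  t=0,i=2
  [6] ##. => #  t=0,i=3
  [5] #.# => .  t=0,i=0
  [4] #.. => .  t=0,i=4
  [3] .## => #  t=0,i=1
  [2] .#. => .  t=0,i=7
  [1] ..# => #  t=0,i=6
  [0] ... => #  t=0,i=5
  bits 01001011 = 75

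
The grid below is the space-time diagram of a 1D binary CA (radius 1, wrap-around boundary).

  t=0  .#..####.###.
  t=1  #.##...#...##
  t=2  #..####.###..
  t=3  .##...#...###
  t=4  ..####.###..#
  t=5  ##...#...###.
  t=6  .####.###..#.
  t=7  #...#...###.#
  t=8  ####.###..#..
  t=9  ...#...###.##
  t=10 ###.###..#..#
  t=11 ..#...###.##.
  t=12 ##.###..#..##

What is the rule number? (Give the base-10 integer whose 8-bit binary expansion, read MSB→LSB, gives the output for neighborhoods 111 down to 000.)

83

  ###|.  b7=0 t=0,i=5
  ##.|#  b6=1 t=0,i=7
  #.#|.  b5=0 t=0,i=8
  #..|#  b4=1 t=0,i=2
  .##|.  b3=0 t=0,i=4
  .#.|.  b2=0 t=0,i=1
  ..#|#  b1=1 t=0,i=0
  ...|#  b0=1 t=1,i=5
  bits 01010011 = 83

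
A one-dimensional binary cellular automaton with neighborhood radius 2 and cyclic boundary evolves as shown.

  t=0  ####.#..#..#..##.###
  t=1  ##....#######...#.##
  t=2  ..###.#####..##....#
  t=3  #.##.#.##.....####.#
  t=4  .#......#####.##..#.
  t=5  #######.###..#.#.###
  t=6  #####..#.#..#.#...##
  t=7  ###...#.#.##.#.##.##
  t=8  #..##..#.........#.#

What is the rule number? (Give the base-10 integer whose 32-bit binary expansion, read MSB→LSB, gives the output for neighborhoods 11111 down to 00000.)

2298992531

  nb #####: next=#  (t=0,i=0, bit31=1)
  nb ####.: next=.  (t=0,i=2, bit30=0)
  nb ###.#: next=.  (t=0,i=3, bit29=0)
  nb ###..: next=.  (t=1,i=1, bit28=0)
  nb ##.##: next=#  (t=0,i=16, bit27=1)
  nb ##.#.: next=.  (t=0,i=4, bit26=0)
  nb ##..#: next=.  (t=2,i=11, bit25=0)
  nb ##...: next=#  (t=1,i=2, bit24=1)
  nb #.###: next=.  (t=0,i=17, bit23=0)
  nb #.##.: next=.  (t=3,i=2, bit22=0)
  nb #.#.#: next=.  (t=3,i=5, bit21=0)
  nb #.#..: next=.  (t=0,i=5, bit20=0)
  nb #..##: next=.  (t=0,i=13, bit19=0)
  nb #..#.: next=#  (t=0,i=7, bit18=1)
  nb #...#: next=#  (t=1,i=14, bit17=1)
  nb #....: next=#  (t=1,i=3, bit16=1)
  nb .####: next=#  (t=0,i=18, bit15=1)
  nb .###.: next=#  (t=2,i=3, bit14=1)
  nb .##.#: next=.  (t=0,i=15, bit13=0)
  nb .##..: next=#  (t=2,i=14, bit12=1)
  nb .#.##: next=.  (t=1,i=17, bit11=0)
  nb .#.#.: next=#  (t=5,i=14, bit10=1)
  nb .#..#: next=#  (t=0,i=6, bit9=1)
  nb .#...: next=#  (t=4,i=2, bit8=1)
  nb ..###: next=#  (t=1,i=6, bit7=1)
  nb ..##.: next=.  (t=0,i=14, bit6=0)
  nb ..#.#: next=.  (t=1,i=16, bit5=0)
  nb ..#..: next=#  (t=0,i=8, bit4=1)
  nb ...##: next=.  (t=1,i=5, bit3=0)
  nb ...#.: next=.  (t=1,i=15, bit2=0)
  nb ....#: next=#  (t=1,i=4, bit1=1)
  nb .....: next=#  (t=3,i=11, bit0=1)
  bits 10001001000001111101011110010011 = 2298992531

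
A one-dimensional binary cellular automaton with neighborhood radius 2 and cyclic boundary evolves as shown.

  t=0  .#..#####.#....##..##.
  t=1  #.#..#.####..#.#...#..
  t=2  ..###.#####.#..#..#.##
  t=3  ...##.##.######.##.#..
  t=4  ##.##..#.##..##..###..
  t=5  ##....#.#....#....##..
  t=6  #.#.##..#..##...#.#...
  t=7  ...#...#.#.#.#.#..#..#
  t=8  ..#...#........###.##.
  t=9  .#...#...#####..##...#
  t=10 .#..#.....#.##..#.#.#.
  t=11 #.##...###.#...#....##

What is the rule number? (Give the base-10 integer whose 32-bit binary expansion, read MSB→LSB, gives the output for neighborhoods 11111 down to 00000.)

1972693575

  #####|.  b31=0 t=0,i=6
  ####.|#  b30=1 t=0,i=7
  ###.#|#  b29=1 t=0,i=8
  ###..|#  b28=1 t=1,i=10
  ##.##|.  b27=0 t=2,i=5
  ##.#.|#  b26=1 t=0,i=9
  ##..#|.  b25=0 t=0,i=17
  ##...|#  b24=1 t=5,i=2
  #.###|#  b23=1 t=1,i=7
  #.##.|.  b22=0 t=2,i=20
  #.#.#|.  b21=0 t=6,i=2
  #.#..|#  b20=1 t=0,i=10
  #..##|.  b19=0 t=0,i=3
  #..#.|#  b18=1 t=0,i=0
  #...#|.  b17=0 t=1,i=17
  #....|.  b16=0 t=0,i=12
  .####|#  b15=1 t=0,i=5
  .###.|#  b14=1 t=2,i=3
  .##.#|#  b13=1 t=3,i=4
  .##..|.  b12=0 t=0,i=16
  .#.##|#  b11=1 t=1,i=6
  .#.#.|.  b10=0 t=1,i=1
  .#..#|#  b9=1 t=0,i=2
  .#...|.  b8=0 t=0,i=11
  ..###|.  b7=0 t=0,i=4
  ..##.|#  b6=1 t=0,i=15
  ..#.#|.  b5=0 t=1,i=0
  ..#..|.  b4=0 t=0,i=1
  ...##|.  b3=0 t=0,i=14
  ...#.|#  b2=1 t=1,i=18
  ....#|#  b1=1 t=0,i=13
  .....|#  b0=1 t=3,i=0
  bits 01110101100101001110101001000111 = 1972693575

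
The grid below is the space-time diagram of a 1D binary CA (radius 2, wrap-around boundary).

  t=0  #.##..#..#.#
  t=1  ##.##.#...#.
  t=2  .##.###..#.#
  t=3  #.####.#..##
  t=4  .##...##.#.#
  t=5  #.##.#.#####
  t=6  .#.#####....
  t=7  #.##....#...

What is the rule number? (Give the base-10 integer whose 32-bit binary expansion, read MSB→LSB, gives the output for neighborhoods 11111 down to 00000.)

263748636

  ##### -> .   bit 31 = 0  t=5,i=9
  ####. -> .   bit 30 = 0  t=3,i=4
  ###.# -> .   bit 29 = 0  t=3,i=0
  ###.. -> .   bit 28 = 0  t=2,i=6
  ##.## -> #   bit 27 = 1  t=0,i=1
  ##.#. -> #   bit 26 = 1  t=1,i=5
  ##..# -> #   bit 25 = 1  t=0,i=4
  ##... -> #   bit 24 = 1  t=4,i=3
  #.### -> #   bit 23 = 1  t=2,i=4
  #.##. -> .   bit 22 = 0  t=0,i=2
  #.#.# -> #   bit 21 = 1  t=2,i=11
  #.#.. -> #   bit 20 = 1  t=1,i=6
  #..## -> #   bit 19 = 1  t=3,i=9
  #..#. -> .   bit 18 = 0  t=0,i=5
  #...# -> .   bit 17 = 0  t=1,i=8
  #.... -> .   bit 16 = 0  t=6,i=9
  .#### -> .   bit 15 = 0  t=3,i=3
  .###. -> #   bit 14 = 1  t=2,i=5
  .##.# -> #   bit 13 = 1  t=0,i=0
  .##.. -> #   bit 12 = 1  t=0,i=3
  .#.## -> #   bit 11 = 1  t=0,i=10
  .#.#. -> #   bit 10 = 1  t=2,i=10
  .#..# -> .   bit 9 = 0  t=0,i=7
  .#... -> .   bit 8 = 0  t=1,i=7
  ..### -> .   bit 7 = 0  t=3,i=10
  ..##. -> .   bit 6 = 0  t=4,i=6
  ..#.# -> .   bit 5 = 0  t=0,i=9
  ..#.. -> #   bit 4 = 1  t=0,i=6
  ...## -> #   bit 3 = 1  t=4,i=5
  ...#. -> #   bit 2 = 1  t=1,i=9
  ....# -> .   bit 1 = 0  t=6,i=11
  ..... -> .   bit 0 = 0  t=6,i=10
  bits 00001111101110000111110000011100 = 263748636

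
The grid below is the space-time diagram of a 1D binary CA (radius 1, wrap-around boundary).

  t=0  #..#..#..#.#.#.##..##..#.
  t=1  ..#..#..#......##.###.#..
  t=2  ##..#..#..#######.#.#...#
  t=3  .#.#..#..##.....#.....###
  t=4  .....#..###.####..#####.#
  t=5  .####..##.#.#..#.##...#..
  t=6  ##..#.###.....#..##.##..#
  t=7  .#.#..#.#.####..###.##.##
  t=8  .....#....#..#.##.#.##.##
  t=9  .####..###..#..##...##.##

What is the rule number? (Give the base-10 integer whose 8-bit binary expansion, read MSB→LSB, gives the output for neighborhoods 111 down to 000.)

  ### -> .   bit 7 = 0  t=1,i=19
  ##. -> #   bit 6 = 1  t=0,i=16
  #.# -> .   bit 5 = 0  t=0,i=10
  #.. -> .   bit 4 = 0  t=0,i=1
  .## -> #   bit 3 = 1  t=0,i=15
  .#. -> .   bit 2 = 0  t=0,i=0
  ..# -> #   bit 1 = 1  t=0,i=2
  ... -> #   bit 0 = 1  t=1,i=0
  bits 01001011 = 75

75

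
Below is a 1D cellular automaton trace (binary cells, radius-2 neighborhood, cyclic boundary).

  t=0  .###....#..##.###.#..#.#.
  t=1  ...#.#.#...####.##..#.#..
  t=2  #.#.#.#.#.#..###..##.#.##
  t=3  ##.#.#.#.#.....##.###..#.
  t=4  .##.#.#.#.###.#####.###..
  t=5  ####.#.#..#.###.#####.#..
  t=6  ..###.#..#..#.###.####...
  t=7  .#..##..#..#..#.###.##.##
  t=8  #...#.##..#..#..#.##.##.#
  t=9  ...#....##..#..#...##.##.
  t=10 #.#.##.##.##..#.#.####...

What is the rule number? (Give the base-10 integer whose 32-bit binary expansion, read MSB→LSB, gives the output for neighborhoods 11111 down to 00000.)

4270138701

  nb #####: next=#  (t=4,i=16, bit31=1)
  nb ####.: next=#  (t=1,i=13, bit30=1)
  nb ###.#: next=#  (t=0,i=16, bit29=1)
  nb ###..: next=#  (t=0,i=3, bit28=1)
  nb ##.##: next=#  (t=0,i=13, bit27=1)
  nb ##.#.: next=#  (t=0,i=17, bit26=1)
  nb ##..#: next=#  (t=1,i=18, bit25=1)
  nb ##...: next=.  (t=0,i=4, bit24=0)
  nb #.###: next=#  (t=0,i=14, bit23=1)
  nb #.##.: next=.  (t=1,i=16, bit22=0)
  nb #.#.#: next=.  (t=1,i=5, bit21=0)
  nb #.#..: next=.  (t=0,i=18, bit20=0)
  nb #..##: next=.  (t=0,i=0, bit19=0)
  nb #..#.: next=#  (t=0,i=20, bit18=1)
  nb #...#: next=.  (t=1,i=9, bit17=0)
  nb #....: next=#  (t=0,i=5, bit16=1)
  nb .####: next=.  (t=1,i=12, bit15=0)
  nb .###.: next=.  (t=0,i=2, bit14=0)
  nb .##.#: next=#  (t=0,i=12, bit13=1)
  nb .##..: next=.  (t=1,i=17, bit12=0)
  nb .#.##: next=.  (t=2,i=22, bit11=0)
  nb .#.#.: next=#  (t=0,i=22, bit10=1)
  nb .#..#: next=.  (t=0,i=9, bit9=0)
  nb .#...: next=#  (t=1,i=8, bit8=1)
  nb ..###: next=.  (t=0,i=1, bit7=0)
  nb ..##.: next=#  (t=0,i=11, bit6=1)
  nb ..#.#: next=.  (t=0,i=21, bit5=0)
  nb ..#..: next=.  (t=0,i=8, bit4=0)
  nb ...##: next=#  (t=1,i=10, bit3=1)
  nb ...#.: next=#  (t=0,i=7, bit2=1)
  nb ....#: next=.  (t=0,i=6, bit1=0)
  nb .....: next=#  (t=1,i=0, bit0=1)
  bits 11111110100001010010010101001101 = 4270138701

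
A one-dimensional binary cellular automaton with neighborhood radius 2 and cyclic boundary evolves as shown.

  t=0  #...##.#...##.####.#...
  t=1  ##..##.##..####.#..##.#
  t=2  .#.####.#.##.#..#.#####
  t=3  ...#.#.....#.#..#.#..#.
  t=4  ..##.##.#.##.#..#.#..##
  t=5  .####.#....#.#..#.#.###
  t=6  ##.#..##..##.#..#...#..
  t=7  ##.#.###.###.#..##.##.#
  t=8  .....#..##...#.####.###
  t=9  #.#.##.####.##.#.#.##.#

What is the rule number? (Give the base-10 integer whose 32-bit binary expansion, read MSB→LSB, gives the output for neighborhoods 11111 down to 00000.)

1503146485

  nb #####: next=.  (t=2,i=20, bit31=0)
  nb ####.: next=#  (t=0,i=16, bit30=1)
  nb ###.#: next=.  (t=0,i=17, bit29=0)
  nb ###..: next=#  (t=1,i=1, bit28=1)
  nb ##.##: next=#  (t=0,i=13, bit27=1)
  nb ##.#.: next=.  (t=0,i=6, bit26=0)
  nb ##..#: next=.  (t=1,i=2, bit25=0)
  nb ##...: next=#  (t=8,i=0, bit24=1)
  nb #.###: next=#  (t=0,i=14, bit23=1)
  nb #.##.: next=.  (t=1,i=7, bit22=0)
  nb #.#.#: next=.  (t=2,i=1, bit21=0)
  nb #.#..: next=#  (t=0,i=7, bit20=1)
  nb #..##: next=#  (t=1,i=3, bit19=1)
  nb #..#.: next=.  (t=2,i=15, bit18=0)
  nb #...#: next=.  (t=0,i=2, bit17=0)
  nb #....: next=.  (t=3,i=0, bit16=0)
  nb .####: next=.  (t=0,i=15, bit15=0)
  nb .###.: next=.  (t=1,i=0, bit14=0)
  nb .##.#: next=#  (t=0,i=5, bit13=1)
  nb .##..: next=#  (t=1,i=8, bit12=1)
  nb .#.##: next=.  (t=2,i=2, bit11=0)
  nb .#.#.: next=.  (t=3,i=4, bit10=0)
  nb .#..#: next=.  (t=1,i=17, bit9=0)
  nb .#...: next=#  (t=0,i=1, bit8=1)
  nb ..###: next=#  (t=1,i=11, bit7=1)
  nb ..##.: next=#  (t=0,i=4, bit6=1)
  nb ..#.#: next=#  (t=2,i=16, bit5=1)
  nb ..#..: next=#  (t=0,i=0, bit4=1)
  nb ...##: next=.  (t=0,i=3, bit3=0)
  nb ...#.: next=#  (t=0,i=22, bit2=1)
  nb ....#: next=.  (t=3,i=1, bit1=0)
  nb .....: next=#  (t=3,i=8, bit0=1)
  bits 01011001100110000011000111110101 = 1503146485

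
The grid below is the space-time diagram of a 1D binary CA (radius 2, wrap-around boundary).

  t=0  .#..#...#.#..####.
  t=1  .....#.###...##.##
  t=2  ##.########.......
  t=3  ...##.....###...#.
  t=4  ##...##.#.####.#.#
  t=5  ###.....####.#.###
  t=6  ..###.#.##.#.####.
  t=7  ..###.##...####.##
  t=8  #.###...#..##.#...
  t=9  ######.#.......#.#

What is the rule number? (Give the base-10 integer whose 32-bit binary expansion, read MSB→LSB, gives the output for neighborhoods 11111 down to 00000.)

866241958

  ##### -> .   bit 31 = 0  t=2,i=5
  ####. -> .   bit 30 = 0  t=0,i=15
  ###.# -> #   bit 29 = 1  t=4,i=13
  ###.. -> #   bit 28 = 1  t=0,i=16
  ##.## -> .   bit 27 = 0  t=1,i=15
  ##.#. -> .   bit 26 = 0  t=4,i=7
  ##..# -> #   bit 25 = 1  t=0,i=17
  ##... -> #   bit 24 = 1  t=1,i=0
  #.### -> #   bit 23 = 1  t=1,i=7
  #.##. -> .   bit 22 = 0  t=1,i=16
  #.#.# -> #   bit 21 = 1  t=4,i=8
  #.#.. -> .   bit 20 = 0  t=0,i=10
  #..## -> .   bit 19 = 0  t=0,i=12
  #..#. -> .   bit 18 = 0  t=0,i=0
  #...# -> .   bit 17 = 0  t=0,i=6
  #.... -> #   bit 16 = 1  t=1,i=1
  .#### -> #   bit 15 = 1  t=0,i=14
  .###. -> #   bit 14 = 1  t=1,i=8
  .##.# -> .   bit 13 = 0  t=1,i=14
  .##.. -> .   bit 12 = 0  t=1,i=17
  .#.## -> #   bit 11 = 1  t=1,i=6
  .#.#. -> #   bit 10 = 1  t=0,i=9
  .#..# -> .   bit 9 = 0  t=0,i=2
  .#... -> #   bit 8 = 1  t=0,i=5
  ..### -> #   bit 7 = 1  t=0,i=13
  ..##. -> .   bit 6 = 0  t=1,i=13
  ..#.# -> #   bit 5 = 1  t=0,i=8
  ..#.. -> .   bit 4 = 0  t=0,i=1
  ...## -> .   bit 3 = 0  t=1,i=12
  ...#. -> #   bit 2 = 1  t=0,i=7
  ....# -> #   bit 1 = 1  t=1,i=3
  ..... -> .   bit 0 = 0  t=1,i=2
  bits 00110011101000011100110110100110 = 866241958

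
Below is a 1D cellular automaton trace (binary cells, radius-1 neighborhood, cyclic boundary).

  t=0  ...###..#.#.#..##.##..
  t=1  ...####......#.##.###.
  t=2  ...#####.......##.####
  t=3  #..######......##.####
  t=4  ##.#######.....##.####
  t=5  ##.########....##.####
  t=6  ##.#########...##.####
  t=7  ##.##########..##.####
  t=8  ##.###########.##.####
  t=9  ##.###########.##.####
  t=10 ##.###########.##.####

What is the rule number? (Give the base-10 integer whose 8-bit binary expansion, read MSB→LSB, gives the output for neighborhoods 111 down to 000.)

  nb ###: next=#  (t=0,i=4, bit7=1)
  nb ##.: next=#  (t=0,i=5, bit6=1)
  nb #.#: next=.  (t=0,i=9, bit5=0)
  nb #..: next=#  (t=0,i=6, bit4=1)
  nb .##: next=#  (t=0,i=3, bit3=1)
  nb .#.: next=.  (t=0,i=8, bit2=0)
  nb ..#: next=.  (t=0,i=2, bit1=0)
  nb ...: next=.  (t=0,i=0, bit0=0)
  bits 11011000 = 216

216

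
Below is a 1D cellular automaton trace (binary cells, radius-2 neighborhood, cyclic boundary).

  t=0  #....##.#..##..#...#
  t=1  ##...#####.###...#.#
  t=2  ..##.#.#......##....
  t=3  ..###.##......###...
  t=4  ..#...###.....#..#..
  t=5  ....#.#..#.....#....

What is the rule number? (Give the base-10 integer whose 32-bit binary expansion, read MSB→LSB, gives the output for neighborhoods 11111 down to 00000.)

2270312128

  nb #####: next=#  (t=1,i=7, bit31=1)
  nb ####.: next=.  (t=1,i=8, bit30=0)
  nb ###.#: next=.  (t=1,i=9, bit29=0)
  nb ###..: next=.  (t=1,i=1, bit28=0)
  nb ##.##: next=.  (t=1,i=10, bit27=0)
  nb ##.#.: next=#  (t=0,i=7, bit26=1)
  nb ##..#: next=#  (t=0,i=13, bit25=1)
  nb ##...: next=#  (t=0,i=1, bit24=1)
  nb #.###: next=.  (t=1,i=11, bit23=0)
  nb #.##.: next=#  (t=3,i=6, bit22=1)
  nb #.#.#: next=.  (t=2,i=5, bit21=0)
  nb #.#..: next=#  (t=0,i=8, bit20=1)
  nb #..##: next=.  (t=0,i=10, bit19=0)
  nb #..#.: next=.  (t=0,i=14, bit18=0)
  nb #...#: next=#  (t=0,i=17, bit17=1)
  nb #....: next=.  (t=0,i=2, bit16=0)
  nb .####: next=.  (t=1,i=6, bit15=0)
  nb .###.: next=.  (t=1,i=0, bit14=0)
  nb .##.#: next=#  (t=0,i=6, bit13=1)
  nb .##..: next=#  (t=0,i=0, bit12=1)
  nb .#.##: next=.  (t=1,i=18, bit11=0)
  nb .#.#.: next=#  (t=2,i=6, bit10=1)
  nb .#..#: next=#  (t=0,i=9, bit9=1)
  nb .#...: next=.  (t=0,i=16, bit8=0)
  nb ..###: next=#  (t=1,i=5, bit7=1)
  nb ..##.: next=#  (t=0,i=5, bit6=1)
  nb ..#.#: next=.  (t=1,i=17, bit5=0)
  nb ..#..: next=.  (t=0,i=15, bit4=0)
  nb ...##: next=.  (t=0,i=4, bit3=0)
  nb ...#.: next=.  (t=1,i=16, bit2=0)
  nb ....#: next=.  (t=0,i=3, bit1=0)
  nb .....: next=.  (t=2,i=10, bit0=0)
  bits 10000111010100100011011011000000 = 2270312128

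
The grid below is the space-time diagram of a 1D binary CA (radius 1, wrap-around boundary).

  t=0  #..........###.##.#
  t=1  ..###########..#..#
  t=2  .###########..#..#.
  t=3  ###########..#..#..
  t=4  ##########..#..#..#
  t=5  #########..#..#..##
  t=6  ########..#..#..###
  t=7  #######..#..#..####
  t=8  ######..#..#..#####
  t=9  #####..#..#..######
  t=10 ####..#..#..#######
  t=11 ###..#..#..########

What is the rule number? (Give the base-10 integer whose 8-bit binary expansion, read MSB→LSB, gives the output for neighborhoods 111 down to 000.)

  nb ###: next=#  (t=0,i=12, bit7=1)
  nb ##.: next=.  (t=0,i=0, bit6=0)
  nb #.#: next=.  (t=0,i=14, bit5=0)
  nb #..: next=.  (t=0,i=1, bit4=0)
  nb .##: next=#  (t=0,i=11, bit3=1)
  nb .#.: next=.  (t=1,i=15, bit2=0)
  nb ..#: next=#  (t=0,i=10, bit1=1)
  nb ...: next=#  (t=0,i=2, bit0=1)
  bits 10001011 = 139

139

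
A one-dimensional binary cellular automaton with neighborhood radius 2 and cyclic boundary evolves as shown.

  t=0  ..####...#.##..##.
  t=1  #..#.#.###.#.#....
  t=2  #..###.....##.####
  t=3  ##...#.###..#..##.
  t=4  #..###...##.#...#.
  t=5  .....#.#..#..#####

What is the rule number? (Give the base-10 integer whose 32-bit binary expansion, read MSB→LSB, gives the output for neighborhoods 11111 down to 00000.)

  [31] ##### => #  t=2,i=16
  [30] ####. => .  t=0,i=4
  [29] ###.# => .  t=1,i=9
  [28] ###.. => #  t=0,i=5
  [27] ##.## => .  t=2,i=13
  [26] ##.#. => .  t=1,i=10
  [25] ##..# => #  t=0,i=13
  [24] ##... => .  t=0,i=6
  [23] #.### => .  t=1,i=7
  [22] #.##. => #  t=0,i=11
  [21] #.#.# => #  t=1,i=5
  [20] #.#.. => .  t=1,i=13
  [19] #..## => .  t=0,i=14
  [18] #..#. => .  t=1,i=2
  [17] #...# => #  t=0,i=0
  [16] #.... => #  t=1,i=15
  [15] .#### => #  t=0,i=3
  [14] .###. => .  t=1,i=8
  [13] .##.# => #  t=2,i=12
  [12] .##.. => .  t=0,i=12
  [11] .#.## => .  t=0,i=10
  [10] .#.#. => #  t=1,i=4
  [9] .#..# => .  t=1,i=1
  [8] .#... => #  t=1,i=14
  [7] ..### => .  t=0,i=2
  [6] ..##. => .  t=0,i=15
  [5] ..#.# => #  t=0,i=9
  [4] ..#.. => #  t=1,i=0
  [3] ...## => .  t=0,i=1
  [2] ...#. => #  t=0,i=8
  [1] ....# => #  t=1,i=16
  [0] ..... => #  t=2,i=8
  bits 10010010011000111010010100110111 = 2456003895

2456003895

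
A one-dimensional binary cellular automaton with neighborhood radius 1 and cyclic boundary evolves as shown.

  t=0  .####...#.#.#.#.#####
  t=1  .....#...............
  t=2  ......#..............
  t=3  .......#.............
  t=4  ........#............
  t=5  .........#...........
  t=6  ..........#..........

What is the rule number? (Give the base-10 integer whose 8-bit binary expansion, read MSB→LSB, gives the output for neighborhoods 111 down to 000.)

  ###|.  b7=0 t=0,i=2
  ##.|.  b6=0 t=0,i=4
  #.#|.  b5=0 t=0,i=0
  #..|#  b4=1 t=0,i=5
  .##|.  b3=0 t=0,i=1
  .#.|.  b2=0 t=0,i=8
  ..#|.  b1=0 t=0,i=7
  ...|.  b0=0 t=0,i=6
  bits 00010000 = 16

16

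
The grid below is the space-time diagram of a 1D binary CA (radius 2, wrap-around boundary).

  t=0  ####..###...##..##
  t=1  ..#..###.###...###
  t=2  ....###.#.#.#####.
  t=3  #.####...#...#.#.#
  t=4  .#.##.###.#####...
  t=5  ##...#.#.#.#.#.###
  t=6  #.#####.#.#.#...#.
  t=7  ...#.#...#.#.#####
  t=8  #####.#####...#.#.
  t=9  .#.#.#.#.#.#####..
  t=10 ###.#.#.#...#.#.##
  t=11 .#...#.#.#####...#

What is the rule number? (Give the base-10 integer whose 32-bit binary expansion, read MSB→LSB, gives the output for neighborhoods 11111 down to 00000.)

1225508270

  [31] ##### => .  t=0,i=0
  [30] ####. => #  t=0,i=2
  [29] ###.# => .  t=1,i=7
  [28] ###.. => .  t=0,i=3
  [27] ##.## => #  t=1,i=8
  [26] ##.#. => .  t=2,i=7
  [25] ##..# => .  t=0,i=4
  [24] ##... => #  t=0,i=9
  [23] #.### => .  t=1,i=9
  [22] #.##. => .  t=3,i=17
  [21] #.#.# => .  t=2,i=8
  [20] #.#.. => .  t=6,i=12
  [19] #..## => #  t=0,i=5
  [18] #..#. => .  t=1,i=1
  [17] #...# => #  t=0,i=10
  [16] #.... => #  t=2,i=0
  [15] .#### => #  t=0,i=17
  [14] .###. => #  t=0,i=7
  [13] .##.# => .  t=3,i=0
  [12] .##.. => .  t=0,i=13
  [11] .#.## => .  t=2,i=11
  [10] .#.#. => #  t=2,i=9
  [9] .#..# => .  t=1,i=3
  [8] .#... => #  t=3,i=10
  [7] ..### => #  t=0,i=6
  [6] ..##. => .  t=0,i=12
  [5] ..#.# => #  t=3,i=13
  [4] ..#.. => .  t=1,i=2
  [3] ...## => #  t=0,i=11
  [2] ...#. => #  t=3,i=8
  [1] ....# => #  t=2,i=2
  [0] ..... => .  t=2,i=1
  bits 01001001000010111100010110101110 = 1225508270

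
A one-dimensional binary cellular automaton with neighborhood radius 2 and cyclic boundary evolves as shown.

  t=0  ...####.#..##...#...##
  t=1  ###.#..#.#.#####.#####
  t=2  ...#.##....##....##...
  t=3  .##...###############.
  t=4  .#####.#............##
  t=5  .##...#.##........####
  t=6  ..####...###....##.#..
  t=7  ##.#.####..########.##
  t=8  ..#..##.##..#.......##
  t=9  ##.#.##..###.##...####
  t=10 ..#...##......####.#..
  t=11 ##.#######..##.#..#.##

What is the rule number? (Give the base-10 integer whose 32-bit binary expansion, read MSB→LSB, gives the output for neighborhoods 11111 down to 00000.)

  [31] ##### => .  t=1,i=0
  [30] ####. => .  t=0,i=5
  [29] ###.# => .  t=0,i=6
  [28] ###.. => #  t=3,i=20
  [27] ##.## => .  t=1,i=16
  [26] ##.#. => #  t=0,i=7
  [25] ##..# => #  t=3,i=21
  [24] ##... => #  t=0,i=0
  [23] #.### => #  t=1,i=11
  [22] #.##. => .  t=2,i=5
  [21] #.#.# => .  t=1,i=9
  [20] #.#.. => .  t=0,i=8
  [19] #..## => .  t=0,i=10
  [18] #..#. => #  t=1,i=6
  [17] #...# => #  t=0,i=1
  [16] #.... => #  t=2,i=8
  [15] .#### => #  t=0,i=4
  [14] .###. => .  t=6,i=10
  [13] .##.# => #  t=4,i=21
  [12] .##.. => #  t=0,i=12
  [11] .#.## => .  t=1,i=10
  [10] .#.#. => .  t=1,i=8
  [9] .#..# => #  t=0,i=9
  [8] .#... => #  t=0,i=17
  [7] ..### => .  t=0,i=3
  [6] ..##. => #  t=0,i=11
  [5] ..#.# => .  t=1,i=7
  [4] ..#.. => .  t=0,i=16
  [3] ...## => #  t=0,i=2
  [2] ...#. => #  t=0,i=15
  [1] ....# => #  t=2,i=1
  [0] ..... => .  t=2,i=0
  bits 00010111100001111011001101001110 = 394769230

394769230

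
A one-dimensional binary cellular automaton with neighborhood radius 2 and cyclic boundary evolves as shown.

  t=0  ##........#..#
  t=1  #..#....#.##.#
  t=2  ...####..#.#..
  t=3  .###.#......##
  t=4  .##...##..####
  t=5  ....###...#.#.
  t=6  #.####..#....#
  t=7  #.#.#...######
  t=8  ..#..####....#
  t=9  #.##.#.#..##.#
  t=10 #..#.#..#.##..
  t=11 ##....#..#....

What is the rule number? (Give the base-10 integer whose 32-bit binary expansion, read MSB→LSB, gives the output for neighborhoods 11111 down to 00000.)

  [31] ##### => .  t=7,i=10
  [30] ####. => #  t=2,i=5
  [29] ###.# => .  t=3,i=3
  [28] ###.. => .  t=0,i=1
  [27] ##.## => .  t=1,i=12
  [26] ##.#. => .  t=3,i=4
  [25] ##..# => .  t=1,i=1
  [24] ##... => .  t=0,i=2
  [23] #.### => #  t=3,i=1
  [22] #.##. => .  t=1,i=10
  [21] #.#.# => #  t=7,i=2
  [20] #.#.. => .  t=2,i=11
  [19] #..## => .  t=0,i=12
  [18] #..#. => .  t=1,i=2
  [17] #...# => #  t=4,i=4
  [16] #.... => #  t=0,i=3
  [15] .#### => .  t=2,i=4
  [14] .###. => #  t=0,i=0
  [13] .##.# => #  t=1,i=11
  [12] .##.. => .  t=1,i=0
  [11] .#.## => #  t=1,i=9
  [10] .#.#. => .  t=2,i=10
  [9] .#..# => #  t=0,i=11
  [8] .#... => #  t=1,i=4
  [7] ..### => #  t=0,i=13
  [6] ..##. => #  t=3,i=12
  [5] ..#.# => .  t=1,i=8
  [4] ..#.. => #  t=0,i=10
  [3] ...## => #  t=2,i=2
  [2] ...#. => .  t=0,i=9
  [1] ....# => #  t=0,i=8
  [0] ..... => .  t=0,i=4
  bits 01000000101000110110101111011010 = 1084451802

1084451802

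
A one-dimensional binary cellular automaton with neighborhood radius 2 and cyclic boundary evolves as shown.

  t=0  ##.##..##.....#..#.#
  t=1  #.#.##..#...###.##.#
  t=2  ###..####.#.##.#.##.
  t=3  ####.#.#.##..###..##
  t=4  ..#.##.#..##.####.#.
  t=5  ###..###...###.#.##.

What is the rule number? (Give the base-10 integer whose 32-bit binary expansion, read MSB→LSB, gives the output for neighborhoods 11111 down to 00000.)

  nb #####: next=.  (t=3,i=0, bit31=0)
  nb ####.: next=#  (t=2,i=7, bit30=1)
  nb ###.#: next=.  (t=0,i=1, bit29=0)
  nb ###..: next=#  (t=2,i=2, bit28=1)
  nb ##.##: next=#  (t=0,i=2, bit27=1)
  nb ##.#.: next=#  (t=1,i=1, bit26=1)
  nb ##..#: next=#  (t=0,i=5, bit25=1)
  nb ##...: next=.  (t=0,i=9, bit24=0)
  nb #.###: next=#  (t=0,i=19, bit23=1)
  nb #.##.: next=.  (t=0,i=3, bit22=0)
  nb #.#.#: next=#  (t=1,i=2, bit21=1)
  nb #.#..: next=#  (t=4,i=7, bit20=1)
  nb #..##: next=.  (t=0,i=6, bit19=0)
  nb #..#.: next=#  (t=0,i=16, bit18=1)
  nb #...#: next=#  (t=1,i=10, bit17=1)
  nb #....: next=.  (t=0,i=10, bit16=0)
  nb .####: next=.  (t=2,i=6, bit15=0)
  nb .###.: next=#  (t=0,i=0, bit14=1)
  nb .##.#: next=#  (t=1,i=0, bit13=1)
  nb .##..: next=#  (t=0,i=4, bit12=1)
  nb .#.##: next=.  (t=0,i=18, bit11=0)
  nb .#.#.: next=.  (t=3,i=6, bit10=0)
  nb .#..#: next=.  (t=0,i=15, bit9=0)
  nb .#...: next=.  (t=1,i=9, bit8=0)
  nb ..###: next=#  (t=1,i=12, bit7=1)
  nb ..##.: next=.  (t=0,i=7, bit6=0)
  nb ..#.#: next=#  (t=0,i=17, bit5=1)
  nb ..#..: next=#  (t=0,i=14, bit4=1)
  nb ...##: next=.  (t=1,i=11, bit3=0)
  nb ...#.: next=#  (t=0,i=13, bit2=1)
  nb ....#: next=#  (t=0,i=12, bit1=1)
  nb .....: next=.  (t=0,i=11, bit0=0)
  bits 01011110101101100111000010110110 = 1589014710

1589014710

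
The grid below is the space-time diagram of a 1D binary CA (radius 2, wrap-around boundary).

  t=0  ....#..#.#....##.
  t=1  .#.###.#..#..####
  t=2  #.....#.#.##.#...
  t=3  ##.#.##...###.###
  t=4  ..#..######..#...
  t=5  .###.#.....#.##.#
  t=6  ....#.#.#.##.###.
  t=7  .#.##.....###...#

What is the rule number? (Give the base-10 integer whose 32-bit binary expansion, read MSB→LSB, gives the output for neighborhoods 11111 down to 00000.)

255996925

  [31] ##### => .  t=3,i=16
  [30] ####. => .  t=1,i=15
  [29] ###.# => .  t=1,i=5
  [28] ###.. => .  t=4,i=10
  [27] ##.## => #  t=3,i=13
  [26] ##.#. => #  t=1,i=0
  [25] ##..# => #  t=4,i=11
  [24] ##... => #  t=0,i=16
  [23] #.### => .  t=1,i=3
  [22] #.##. => #  t=2,i=10
  [21] #.#.# => .  t=1,i=1
  [20] #.#.. => .  t=0,i=9
  [19] #..## => .  t=1,i=12
  [18] #..#. => .  t=0,i=6
  [17] #...# => #  t=2,i=15
  [16] #.... => .  t=0,i=0
  [15] .#### => .  t=1,i=14
  [14] .###. => .  t=1,i=4
  [13] .##.# => #  t=2,i=11
  [12] .##.. => #  t=0,i=15
  [11] .#.## => .  t=1,i=2
  [10] .#.#. => .  t=0,i=8
  [9] .#..# => #  t=0,i=5
  [8] .#... => #  t=0,i=10
  [7] ..### => #  t=1,i=13
  [6] ..##. => #  t=0,i=14
  [5] ..#.# => #  t=0,i=7
  [4] ..#.. => #  t=0,i=4
  [3] ...## => #  t=0,i=13
  [2] ...#. => #  t=0,i=3
  [1] ....# => .  t=0,i=2
  [0] ..... => #  t=0,i=1
  bits 00001111010000100011001111111101 = 255996925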